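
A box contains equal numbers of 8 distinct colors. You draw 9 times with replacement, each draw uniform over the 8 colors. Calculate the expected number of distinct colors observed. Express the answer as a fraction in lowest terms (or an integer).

Let Xⱼ=1 if type j appears at least once. P(Xⱼ=1) = 1 − ((8−1)/8)^9 = 93864121/134217728.
E[#distinct] = 8·93864121/134217728 = 93864121/16777216.

93864121/16777216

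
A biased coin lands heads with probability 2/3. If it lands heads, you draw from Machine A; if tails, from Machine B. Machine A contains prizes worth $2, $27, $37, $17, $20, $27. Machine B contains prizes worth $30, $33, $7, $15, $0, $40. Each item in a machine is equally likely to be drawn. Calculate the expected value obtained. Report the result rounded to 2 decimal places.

E[X | Machine A] = (2 + 27 + 37 + 17 + 20 + 27)/6 = 65/3
E[X | Machine B] = (30 + 33 + 7 + 15 + 0 + 40)/6 = 125/6
E[X] = (2/3)·65/3 + (1/3)·125/6 = 385/18 ≈ 21.39

$21.39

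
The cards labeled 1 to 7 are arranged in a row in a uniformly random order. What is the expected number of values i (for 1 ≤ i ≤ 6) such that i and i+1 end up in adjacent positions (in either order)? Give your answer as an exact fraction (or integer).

For each i ∈ {1,…,6}, let Xᵢ = 1 if i and i+1 are adjacent. P(Xᵢ=1) = 2·(7−1)!/7! = 2/7.
By linearity, E[ΣXᵢ] = (6)·(2/7) = 12/7.

12/7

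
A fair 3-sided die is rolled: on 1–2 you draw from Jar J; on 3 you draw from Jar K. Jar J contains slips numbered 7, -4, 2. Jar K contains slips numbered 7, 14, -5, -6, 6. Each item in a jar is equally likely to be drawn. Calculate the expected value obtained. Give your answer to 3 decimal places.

E[X | Jar J] = (7 − 4 + 2)/3 = 5/3
E[X | Jar K] = (7 + 14 − 5 − 6 + 6)/5 = 16/5
E[X] = (2/3)·5/3 + (1/3)·16/5 = 98/45 ≈ 2.178

2.178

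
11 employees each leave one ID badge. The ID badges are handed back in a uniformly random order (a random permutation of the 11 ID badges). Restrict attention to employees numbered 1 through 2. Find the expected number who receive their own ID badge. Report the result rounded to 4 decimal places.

Let Xᵢ = 1 if person i gets their own ID badge. For each i, P(Xᵢ=1) = 1/11.
By linearity of expectation, E[X₁+…+X_2] = 2·(1/11) = 2/11.
≈ 0.1818

0.1818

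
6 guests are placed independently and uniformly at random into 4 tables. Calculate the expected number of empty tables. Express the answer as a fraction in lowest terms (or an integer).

729/1024

Let Xⱼ=1 if table j is empty. P(Xⱼ=1) = ((4-1)/4)^6 = 729/4096.
By linearity, E[#empty] = 4·729/4096 = 729/1024.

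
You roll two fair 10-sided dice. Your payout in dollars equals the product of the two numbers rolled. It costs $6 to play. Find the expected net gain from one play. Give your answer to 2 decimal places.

$24.25

Distribution of the product of the two numbers rolled: 1 w.p. 1/100, 2 w.p. 1/50, 3 w.p. 1/50, 4 w.p. 3/100, 5 w.p. 1/50, 6 w.p. 1/25, …
E[payout] = (1/100)·1 + (1/50)·2 + (1/50)·3 + (3/100)·4 + (1/50)·5 + (1/25)·6 + (1/50)·7 + (1/25)·8 + (3/100)·9 + (1/25)·10 + (1/25)·12 + (1/50)·14 + (1/50)·15 + (3/100)·16 + (1/25)·18 + (1/25)·20 + (1/50)·21 + (1/25)·24 + (1/100)·25 + (1/50)·27 + (1/50)·28 + (1/25)·30 + (1/50)·32 + (1/50)·35 + (3/100)·36 + (1/25)·40 + (1/50)·42 + (1/50)·45 + (1/50)·48 + (1/100)·49 + (1/50)·50 + (1/50)·54 + (1/50)·56 + (1/50)·60 + (1/50)·63 + (1/100)·64 + (1/50)·70 + (1/50)·72 + (1/50)·80 + (1/100)·81 + (1/50)·90 + (1/100)·100 = 121/4
Expected profit = 121/4 − 6 = 97/4 ≈ $24.25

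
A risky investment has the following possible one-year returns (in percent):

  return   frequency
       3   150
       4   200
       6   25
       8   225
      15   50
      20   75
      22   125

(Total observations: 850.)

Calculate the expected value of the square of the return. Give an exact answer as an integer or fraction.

2432/17

Total = 850, so P(return=3) = 150/850, etc.
E[X²] = (3/17)·9 + (4/17)·16 + (1/34)·36 + (9/34)·64 + (1/17)·225 + (3/34)·400 + (5/34)·484
     = 2432/17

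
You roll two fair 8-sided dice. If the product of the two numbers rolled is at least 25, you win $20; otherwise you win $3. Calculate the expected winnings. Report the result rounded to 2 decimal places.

$8.31

E[payout] = (11/16)·3 + (5/16)·20 = 133/16
≈ $8.31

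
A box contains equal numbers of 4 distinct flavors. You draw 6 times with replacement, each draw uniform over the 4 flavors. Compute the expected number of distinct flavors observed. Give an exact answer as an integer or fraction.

3367/1024

Let Xⱼ=1 if type j appears at least once. P(Xⱼ=1) = 1 − ((4−1)/4)^6 = 3367/4096.
E[#distinct] = 4·3367/4096 = 3367/1024.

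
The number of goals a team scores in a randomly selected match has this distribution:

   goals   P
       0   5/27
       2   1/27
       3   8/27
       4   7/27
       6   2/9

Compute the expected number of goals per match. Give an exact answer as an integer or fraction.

E[X] = (5/27)·0 + (1/27)·2 + (8/27)·3 + (7/27)·4 + (2/9)·6
     = 10/3

10/3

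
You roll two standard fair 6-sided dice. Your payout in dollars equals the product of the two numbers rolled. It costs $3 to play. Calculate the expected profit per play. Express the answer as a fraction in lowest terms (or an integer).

37/4 dollars

Distribution of the product of the two numbers rolled: 1 w.p. 1/36, 2 w.p. 1/18, 3 w.p. 1/18, 4 w.p. 1/12, 5 w.p. 1/18, 6 w.p. 1/9, …
E[payout] = (1/36)·1 + (1/18)·2 + (1/18)·3 + (1/12)·4 + (1/18)·5 + (1/9)·6 + (1/18)·8 + (1/36)·9 + (1/18)·10 + (1/9)·12 + (1/18)·15 + (1/36)·16 + (1/18)·18 + (1/18)·20 + (1/18)·24 + (1/36)·25 + (1/18)·30 + (1/36)·36 = 49/4
Expected profit = 49/4 − 3 = 37/4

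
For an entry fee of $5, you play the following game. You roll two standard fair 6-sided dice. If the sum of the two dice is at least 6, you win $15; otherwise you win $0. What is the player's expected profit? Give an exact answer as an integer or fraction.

35/6 dollars

E[payout] = (5/18)·0 + (13/18)·15 = 65/6
Expected profit = 65/6 − 5 = 35/6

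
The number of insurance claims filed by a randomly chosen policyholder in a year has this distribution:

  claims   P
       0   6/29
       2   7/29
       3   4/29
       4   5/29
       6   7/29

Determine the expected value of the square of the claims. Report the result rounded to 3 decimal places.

13.655

E[X²] = (6/29)·0 + (7/29)·4 + (4/29)·9 + (5/29)·16 + (7/29)·36
     = 396/29 ≈ 13.655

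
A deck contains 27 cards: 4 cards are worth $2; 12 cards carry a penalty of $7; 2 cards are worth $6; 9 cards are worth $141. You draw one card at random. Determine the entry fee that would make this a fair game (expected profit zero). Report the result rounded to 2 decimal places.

$44.63

E[payout] = (4/27)·2 + (12/27)·(-7) + (2/27)·6 + (9/27)·141 = 1205/27
Fair fee = E[payout] = 1205/27 ≈ $44.63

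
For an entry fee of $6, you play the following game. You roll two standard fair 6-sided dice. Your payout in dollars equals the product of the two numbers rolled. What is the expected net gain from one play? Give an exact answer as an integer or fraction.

25/4 dollars

Distribution of the product of the two numbers rolled: 1 w.p. 1/36, 2 w.p. 1/18, 3 w.p. 1/18, 4 w.p. 1/12, 5 w.p. 1/18, 6 w.p. 1/9, …
E[payout] = (1/36)·1 + (1/18)·2 + (1/18)·3 + (1/12)·4 + (1/18)·5 + (1/9)·6 + (1/18)·8 + (1/36)·9 + (1/18)·10 + (1/9)·12 + (1/18)·15 + (1/36)·16 + (1/18)·18 + (1/18)·20 + (1/18)·24 + (1/36)·25 + (1/18)·30 + (1/36)·36 = 49/4
Expected profit = 49/4 − 6 = 25/4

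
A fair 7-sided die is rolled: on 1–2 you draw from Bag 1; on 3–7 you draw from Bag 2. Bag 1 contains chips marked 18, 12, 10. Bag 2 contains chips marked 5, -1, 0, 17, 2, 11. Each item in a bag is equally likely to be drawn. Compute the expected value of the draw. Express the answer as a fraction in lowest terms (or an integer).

E[X | Bag 1] = (18 + 12 + 10)/3 = 40/3
E[X | Bag 2] = (5 − 1 + 0 + 17 + 2 + 11)/6 = 17/3
E[X] = (2/7)·40/3 + (5/7)·17/3 = 55/7

55/7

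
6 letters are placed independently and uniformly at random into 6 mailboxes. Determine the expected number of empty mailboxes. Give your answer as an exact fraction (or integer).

Let Xⱼ=1 if mailbox j is empty. P(Xⱼ=1) = ((6-1)/6)^6 = 15625/46656.
By linearity, E[#empty] = 6·15625/46656 = 15625/7776.

15625/7776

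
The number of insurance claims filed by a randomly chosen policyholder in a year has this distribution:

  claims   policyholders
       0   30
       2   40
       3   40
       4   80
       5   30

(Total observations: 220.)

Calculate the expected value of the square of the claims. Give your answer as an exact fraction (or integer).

255/22

Total = 220, so P(claims=0) = 30/220, etc.
E[X²] = (3/22)·0 + (2/11)·4 + (2/11)·9 + (4/11)·16 + (3/22)·25
     = 255/22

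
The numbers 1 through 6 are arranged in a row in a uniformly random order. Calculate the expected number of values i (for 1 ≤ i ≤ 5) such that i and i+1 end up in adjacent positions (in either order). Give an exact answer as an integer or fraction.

5/3

For each i ∈ {1,…,5}, let Xᵢ = 1 if i and i+1 are adjacent. P(Xᵢ=1) = 2·(6−1)!/6! = 2/6.
By linearity, E[ΣXᵢ] = (5)·(2/6) = 5/3.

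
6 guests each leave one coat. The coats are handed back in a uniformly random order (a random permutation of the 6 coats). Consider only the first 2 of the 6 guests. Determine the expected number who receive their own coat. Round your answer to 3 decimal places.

0.333

Let Xᵢ = 1 if person i gets their own coat. For each i, P(Xᵢ=1) = 1/6.
By linearity of expectation, E[X₁+…+X_2] = 2·(1/6) = 1/3.
≈ 0.333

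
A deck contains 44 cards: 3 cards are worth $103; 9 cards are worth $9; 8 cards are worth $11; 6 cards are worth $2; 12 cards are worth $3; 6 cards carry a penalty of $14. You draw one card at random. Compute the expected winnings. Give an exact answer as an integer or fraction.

E[payout] = (3/44)·103 + (9/44)·9 + (8/44)·11 + (6/44)·2 + (12/44)·3 + (6/44)·(-14) = 221/22

221/22 dollars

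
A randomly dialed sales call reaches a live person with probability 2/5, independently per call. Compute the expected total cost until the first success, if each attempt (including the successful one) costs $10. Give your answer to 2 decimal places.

E[#attempts] = 1/p = 5/2; E[cost] = 10·5/2 = 25.
≈ 25.00

$25.00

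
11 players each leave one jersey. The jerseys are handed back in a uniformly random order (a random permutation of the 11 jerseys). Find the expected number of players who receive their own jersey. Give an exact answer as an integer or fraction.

Let Xᵢ = 1 if person i gets their own jersey. For each i, P(Xᵢ=1) = 1/11.
By linearity of expectation, E[X₁+…+X_11] = 11·(1/11) = 1.

1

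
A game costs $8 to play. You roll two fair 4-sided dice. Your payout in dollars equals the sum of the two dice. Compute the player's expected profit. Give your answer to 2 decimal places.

-$3.00

Distribution of the sum of the two dice: 2 w.p. 1/16, 3 w.p. 1/8, 4 w.p. 3/16, 5 w.p. 1/4, 6 w.p. 3/16, 7 w.p. 1/8, …
E[payout] = (1/16)·2 + (1/8)·3 + (3/16)·4 + (1/4)·5 + (3/16)·6 + (1/8)·7 + (1/16)·8 = 5
Expected profit = 5 − 8 = -3 ≈ -$3.00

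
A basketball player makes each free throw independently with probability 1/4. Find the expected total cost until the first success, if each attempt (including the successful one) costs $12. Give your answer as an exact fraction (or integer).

$48

E[#attempts] = 1/p = 4; E[cost] = 12·4 = 48.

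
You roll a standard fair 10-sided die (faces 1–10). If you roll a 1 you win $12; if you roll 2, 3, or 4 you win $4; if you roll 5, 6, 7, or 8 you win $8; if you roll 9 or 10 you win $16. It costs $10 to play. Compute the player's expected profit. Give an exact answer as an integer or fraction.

-6/5 dollars

E[payout] = (3/10)·4 + (2/5)·8 + (1/10)·12 + (1/5)·16 = 44/5
Expected profit = 44/5 − 10 = -6/5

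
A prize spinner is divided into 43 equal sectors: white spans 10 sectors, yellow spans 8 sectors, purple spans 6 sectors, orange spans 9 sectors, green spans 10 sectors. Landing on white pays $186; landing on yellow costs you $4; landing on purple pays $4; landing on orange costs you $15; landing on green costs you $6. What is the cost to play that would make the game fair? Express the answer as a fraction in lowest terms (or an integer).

1657/43 dollars

E[payout] = (10/43)·186 + (8/43)·(-4) + (6/43)·4 + (9/43)·(-15) + (10/43)·(-6) = 1657/43
Fair fee = E[payout] = 1657/43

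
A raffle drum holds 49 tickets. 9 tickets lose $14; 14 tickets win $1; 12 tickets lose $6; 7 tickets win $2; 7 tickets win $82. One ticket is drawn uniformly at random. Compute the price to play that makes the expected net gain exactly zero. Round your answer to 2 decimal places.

$8.24

E[payout] = (9/49)·(-14) + (14/49)·1 + (12/49)·(-6) + (7/49)·2 + (7/49)·82 = 404/49
Fair fee = E[payout] = 404/49 ≈ $8.24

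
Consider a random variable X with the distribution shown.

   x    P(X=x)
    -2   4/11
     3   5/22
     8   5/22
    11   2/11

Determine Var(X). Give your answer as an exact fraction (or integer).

12493/484

E[X] = (4/11)·(-2) + (5/22)·3 + (5/22)·8 + (2/11)·11 = 83/22
E[X²] = (4/11)·4 + (5/22)·9 + (5/22)·64 + (2/11)·121 = 881/22
Var(X) = 881/22 − (83/22)² = 12493/484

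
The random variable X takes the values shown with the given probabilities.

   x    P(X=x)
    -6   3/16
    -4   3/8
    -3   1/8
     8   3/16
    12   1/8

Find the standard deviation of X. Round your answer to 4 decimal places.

E[X] = 0, E[X²] = 351/8
Var(X) = E[X²] − (E[X])² = 351/8 − 0 = 351/8
SD(X) = √(351/8) ≈ 6.6238

6.6238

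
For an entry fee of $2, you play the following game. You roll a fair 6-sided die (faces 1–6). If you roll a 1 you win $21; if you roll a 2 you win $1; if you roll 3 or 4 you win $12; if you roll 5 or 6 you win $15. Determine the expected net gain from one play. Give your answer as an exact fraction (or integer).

E[payout] = (1/6)·1 + (1/3)·12 + (1/3)·15 + (1/6)·21 = 38/3
Expected profit = 38/3 − 2 = 32/3

32/3 dollars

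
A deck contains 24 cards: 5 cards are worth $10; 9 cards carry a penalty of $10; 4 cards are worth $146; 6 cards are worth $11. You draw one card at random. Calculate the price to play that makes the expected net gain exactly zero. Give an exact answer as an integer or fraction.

E[payout] = (5/24)·10 + (9/24)·(-10) + (4/24)·146 + (6/24)·11 = 305/12
Fair fee = E[payout] = 305/12

305/12 dollars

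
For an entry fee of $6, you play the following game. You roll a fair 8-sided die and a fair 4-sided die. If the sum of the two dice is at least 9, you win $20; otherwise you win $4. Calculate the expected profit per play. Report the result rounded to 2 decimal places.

E[payout] = (11/16)·4 + (5/16)·20 = 9
Expected profit = 9 − 6 = 3 ≈ $3.00

$3.00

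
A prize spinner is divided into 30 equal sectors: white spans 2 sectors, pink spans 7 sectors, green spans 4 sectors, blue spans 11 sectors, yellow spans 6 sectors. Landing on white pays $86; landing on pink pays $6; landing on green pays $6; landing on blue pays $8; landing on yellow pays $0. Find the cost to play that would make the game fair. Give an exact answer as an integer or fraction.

E[payout] = (2/30)·86 + (7/30)·6 + (4/30)·6 + (11/30)·8 + (6/30)·0 = 163/15
Fair fee = E[payout] = 163/15

163/15 dollars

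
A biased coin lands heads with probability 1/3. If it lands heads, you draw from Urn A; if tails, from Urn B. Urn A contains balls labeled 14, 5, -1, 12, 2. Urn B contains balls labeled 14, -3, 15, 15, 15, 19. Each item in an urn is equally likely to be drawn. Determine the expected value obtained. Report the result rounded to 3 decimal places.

E[X | Urn A] = (14 + 5 − 1 + 12 + 2)/5 = 32/5
E[X | Urn B] = (14 − 3 + 15 + 15 + 15 + 19)/6 = 25/2
E[X] = (1/3)·32/5 + (2/3)·25/2 = 157/15 ≈ 10.467

10.467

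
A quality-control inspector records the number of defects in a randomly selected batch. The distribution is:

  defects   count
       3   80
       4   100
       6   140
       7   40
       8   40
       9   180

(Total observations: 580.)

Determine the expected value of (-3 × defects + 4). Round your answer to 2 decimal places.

-15.14

Total = 580, so P(defects=3) = 80/580, etc.
E[-3x+4] = (4/29)·(-5) + (5/29)·(-8) + (7/29)·(-14) + (2/29)·(-17) + (2/29)·(-20) + (9/29)·(-23)
     = -439/29 ≈ -15.14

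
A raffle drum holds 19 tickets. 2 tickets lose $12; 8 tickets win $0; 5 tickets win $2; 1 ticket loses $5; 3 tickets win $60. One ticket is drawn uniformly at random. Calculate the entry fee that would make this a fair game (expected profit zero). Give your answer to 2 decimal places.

$8.47

E[payout] = (2/19)·(-12) + (8/19)·0 + (5/19)·2 + (1/19)·(-5) + (3/19)·60 = 161/19
Fair fee = E[payout] = 161/19 ≈ $8.47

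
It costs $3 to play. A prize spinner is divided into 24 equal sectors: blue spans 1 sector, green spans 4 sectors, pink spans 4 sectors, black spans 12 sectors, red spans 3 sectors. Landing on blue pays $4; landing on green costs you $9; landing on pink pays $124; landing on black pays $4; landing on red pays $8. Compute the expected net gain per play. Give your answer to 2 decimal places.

E[payout] = (1/24)·4 + (4/24)·(-9) + (4/24)·124 + (12/24)·4 + (3/24)·8 = 67/3
Expected profit = 67/3 − 3 = 58/3 ≈ $19.33

$19.33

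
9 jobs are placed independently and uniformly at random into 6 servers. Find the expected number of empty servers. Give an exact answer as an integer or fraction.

Let Xⱼ=1 if server j is empty. P(Xⱼ=1) = ((6-1)/6)^9 = 1953125/10077696.
By linearity, E[#empty] = 6·1953125/10077696 = 1953125/1679616.

1953125/1679616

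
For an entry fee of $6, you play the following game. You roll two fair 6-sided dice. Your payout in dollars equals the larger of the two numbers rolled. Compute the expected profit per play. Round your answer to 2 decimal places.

-$1.53

Distribution of the larger of the two numbers rolled: 1 w.p. 1/36, 2 w.p. 1/12, 3 w.p. 5/36, 4 w.p. 7/36, 5 w.p. 1/4, 6 w.p. 11/36
E[payout] = (1/36)·1 + (1/12)·2 + (5/36)·3 + (7/36)·4 + (1/4)·5 + (11/36)·6 = 161/36
Expected profit = 161/36 − 6 = -55/36 ≈ -$1.53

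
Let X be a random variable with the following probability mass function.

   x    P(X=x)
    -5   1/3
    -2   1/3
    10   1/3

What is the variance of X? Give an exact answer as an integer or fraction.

42

E[X] = (1/3)·(-5) + (1/3)·(-2) + (1/3)·10 = 1
E[X²] = (1/3)·25 + (1/3)·4 + (1/3)·100 = 43
Var(X) = 43 − (1)² = 42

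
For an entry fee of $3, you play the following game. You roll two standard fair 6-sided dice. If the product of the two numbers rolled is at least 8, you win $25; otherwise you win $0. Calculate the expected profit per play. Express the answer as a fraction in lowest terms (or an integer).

E[payout] = (7/18)·0 + (11/18)·25 = 275/18
Expected profit = 275/18 − 3 = 221/18

221/18 dollars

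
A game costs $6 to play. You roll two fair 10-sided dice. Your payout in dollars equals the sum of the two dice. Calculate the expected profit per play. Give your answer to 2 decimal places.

Distribution of the sum of the two dice: 2 w.p. 1/100, 3 w.p. 1/50, 4 w.p. 3/100, 5 w.p. 1/25, 6 w.p. 1/20, 7 w.p. 3/50, …
E[payout] = (1/100)·2 + (1/50)·3 + (3/100)·4 + (1/25)·5 + (1/20)·6 + (3/50)·7 + (7/100)·8 + (2/25)·9 + (9/100)·10 + (1/10)·11 + (9/100)·12 + (2/25)·13 + (7/100)·14 + (3/50)·15 + (1/20)·16 + (1/25)·17 + (3/100)·18 + (1/50)·19 + (1/100)·20 = 11
Expected profit = 11 − 6 = 5 ≈ $5.00

$5.00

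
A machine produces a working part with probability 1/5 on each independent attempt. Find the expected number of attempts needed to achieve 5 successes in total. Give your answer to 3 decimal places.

25.000

By linearity (sum of 5 independent geometric waits), E[trials] = 5/p = 5/(1/5) = 25.
≈ 25.000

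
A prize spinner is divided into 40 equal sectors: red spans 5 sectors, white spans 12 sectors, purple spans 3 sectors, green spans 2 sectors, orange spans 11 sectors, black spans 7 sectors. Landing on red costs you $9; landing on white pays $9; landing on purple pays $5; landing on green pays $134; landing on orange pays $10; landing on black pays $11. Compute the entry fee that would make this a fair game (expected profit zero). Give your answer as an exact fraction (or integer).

533/40 dollars

E[payout] = (5/40)·(-9) + (12/40)·9 + (3/40)·5 + (2/40)·134 + (11/40)·10 + (7/40)·11 = 533/40
Fair fee = E[payout] = 533/40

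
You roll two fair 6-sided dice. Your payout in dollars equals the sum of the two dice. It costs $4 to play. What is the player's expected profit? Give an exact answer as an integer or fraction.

$3

Distribution of the sum of the two dice: 2 w.p. 1/36, 3 w.p. 1/18, 4 w.p. 1/12, 5 w.p. 1/9, 6 w.p. 5/36, 7 w.p. 1/6, …
E[payout] = (1/36)·2 + (1/18)·3 + (1/12)·4 + (1/9)·5 + (5/36)·6 + (1/6)·7 + (5/36)·8 + (1/9)·9 + (1/12)·10 + (1/18)·11 + (1/36)·12 = 7
Expected profit = 7 − 4 = 3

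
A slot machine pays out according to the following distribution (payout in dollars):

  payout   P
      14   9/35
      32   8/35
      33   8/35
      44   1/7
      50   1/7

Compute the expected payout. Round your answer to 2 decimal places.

E[X] = (9/35)·14 + (8/35)·32 + (8/35)·33 + (1/7)·44 + (1/7)·50
     = 1116/35 ≈ 31.89

$31.89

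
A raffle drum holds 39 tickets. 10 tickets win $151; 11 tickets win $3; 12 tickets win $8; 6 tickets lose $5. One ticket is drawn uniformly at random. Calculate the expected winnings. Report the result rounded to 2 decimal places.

$41.26

E[payout] = (10/39)·151 + (11/39)·3 + (12/39)·8 + (6/39)·(-5) = 1609/39
≈ $41.26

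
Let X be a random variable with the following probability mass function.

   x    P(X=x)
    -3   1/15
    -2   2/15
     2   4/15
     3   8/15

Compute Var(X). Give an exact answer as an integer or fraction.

E[X] = (1/15)·(-3) + (2/15)·(-2) + (4/15)·2 + (8/15)·3 = 5/3
E[X²] = (1/15)·9 + (2/15)·4 + (4/15)·4 + (8/15)·9 = 7
Var(X) = 7 − (5/3)² = 38/9

38/9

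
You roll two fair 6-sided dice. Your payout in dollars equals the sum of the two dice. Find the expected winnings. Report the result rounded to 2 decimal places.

Distribution of the sum of the two dice: 2 w.p. 1/36, 3 w.p. 1/18, 4 w.p. 1/12, 5 w.p. 1/9, 6 w.p. 5/36, 7 w.p. 1/6, …
E[payout] = (1/36)·2 + (1/18)·3 + (1/12)·4 + (1/9)·5 + (5/36)·6 + (1/6)·7 + (5/36)·8 + (1/9)·9 + (1/12)·10 + (1/18)·11 + (1/36)·12 = 7
≈ $7.00

$7.00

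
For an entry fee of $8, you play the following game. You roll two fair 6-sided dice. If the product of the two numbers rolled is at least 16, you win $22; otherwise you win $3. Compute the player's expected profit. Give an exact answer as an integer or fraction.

29/36 dollars

E[payout] = (25/36)·3 + (11/36)·22 = 317/36
Expected profit = 317/36 − 8 = 29/36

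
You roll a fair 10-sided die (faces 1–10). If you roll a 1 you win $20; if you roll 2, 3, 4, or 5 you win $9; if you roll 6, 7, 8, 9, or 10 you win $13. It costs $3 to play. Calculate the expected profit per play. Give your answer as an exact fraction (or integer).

91/10 dollars

E[payout] = (2/5)·9 + (1/2)·13 + (1/10)·20 = 121/10
Expected profit = 121/10 − 3 = 91/10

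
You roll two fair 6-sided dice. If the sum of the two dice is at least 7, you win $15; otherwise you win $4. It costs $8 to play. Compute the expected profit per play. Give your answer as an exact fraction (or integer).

29/12 dollars

E[payout] = (5/12)·4 + (7/12)·15 = 125/12
Expected profit = 125/12 − 8 = 29/12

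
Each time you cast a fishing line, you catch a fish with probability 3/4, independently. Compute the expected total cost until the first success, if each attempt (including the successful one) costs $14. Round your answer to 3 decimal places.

$18.667

E[#attempts] = 1/p = 4/3; E[cost] = 14·4/3 = 56/3.
≈ 18.667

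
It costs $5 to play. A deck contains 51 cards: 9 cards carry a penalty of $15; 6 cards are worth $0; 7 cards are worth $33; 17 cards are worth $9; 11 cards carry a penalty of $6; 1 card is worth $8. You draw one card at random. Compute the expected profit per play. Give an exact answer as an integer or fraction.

E[payout] = (9/51)·(-15) + (6/51)·0 + (7/51)·33 + (17/51)·9 + (11/51)·(-6) + (1/51)·8 = 191/51
Expected profit = 191/51 − 5 = -64/51

-64/51 dollars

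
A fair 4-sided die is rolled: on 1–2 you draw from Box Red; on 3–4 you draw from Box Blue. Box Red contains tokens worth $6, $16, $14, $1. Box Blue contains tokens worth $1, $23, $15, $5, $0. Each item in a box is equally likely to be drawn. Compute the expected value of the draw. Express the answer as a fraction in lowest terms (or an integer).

E[X | Box Red] = (6 + 16 + 14 + 1)/4 = 37/4
E[X | Box Blue] = (1 + 23 + 15 + 5 + 0)/5 = 44/5
E[X] = (1/2)·37/4 + (1/2)·44/5 = 361/40

361/40 dollars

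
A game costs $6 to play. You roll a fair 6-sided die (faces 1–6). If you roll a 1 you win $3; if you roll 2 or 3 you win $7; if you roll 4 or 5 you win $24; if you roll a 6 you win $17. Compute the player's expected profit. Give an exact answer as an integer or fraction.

E[payout] = (1/6)·3 + (1/3)·7 + (1/6)·17 + (1/3)·24 = 41/3
Expected profit = 41/3 − 6 = 23/3

23/3 dollars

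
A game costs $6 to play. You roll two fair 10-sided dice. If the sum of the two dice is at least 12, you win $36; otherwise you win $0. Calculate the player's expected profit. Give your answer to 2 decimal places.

E[payout] = (11/20)·0 + (9/20)·36 = 81/5
Expected profit = 81/5 − 6 = 51/5 ≈ $10.20

$10.20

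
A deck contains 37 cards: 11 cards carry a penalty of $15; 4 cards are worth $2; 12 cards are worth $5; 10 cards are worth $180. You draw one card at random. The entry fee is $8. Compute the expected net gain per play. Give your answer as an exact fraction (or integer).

E[payout] = (11/37)·(-15) + (4/37)·2 + (12/37)·5 + (10/37)·180 = 1703/37
Expected profit = 1703/37 − 8 = 1407/37

1407/37 dollars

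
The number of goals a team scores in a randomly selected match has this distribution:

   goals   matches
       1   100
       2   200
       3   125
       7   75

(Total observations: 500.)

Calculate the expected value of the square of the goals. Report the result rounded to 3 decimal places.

Total = 500, so P(goals=1) = 100/500, etc.
E[X²] = (1/5)·1 + (2/5)·4 + (1/4)·9 + (3/20)·49
     = 57/5 ≈ 11.400

11.400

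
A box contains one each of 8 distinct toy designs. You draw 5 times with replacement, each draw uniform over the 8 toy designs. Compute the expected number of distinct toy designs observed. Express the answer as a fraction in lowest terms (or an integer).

Let Xⱼ=1 if type j appears at least once. P(Xⱼ=1) = 1 − ((8−1)/8)^5 = 15961/32768.
E[#distinct] = 8·15961/32768 = 15961/4096.

15961/4096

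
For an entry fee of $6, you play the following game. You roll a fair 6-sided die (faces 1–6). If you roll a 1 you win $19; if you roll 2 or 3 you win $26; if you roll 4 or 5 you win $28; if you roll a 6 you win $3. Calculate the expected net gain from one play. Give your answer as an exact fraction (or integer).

E[payout] = (1/6)·3 + (1/6)·19 + (1/3)·26 + (1/3)·28 = 65/3
Expected profit = 65/3 − 6 = 47/3

47/3 dollars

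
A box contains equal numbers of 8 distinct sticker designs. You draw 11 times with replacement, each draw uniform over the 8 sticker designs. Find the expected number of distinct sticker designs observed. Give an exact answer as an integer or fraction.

6612607849/1073741824

Let Xⱼ=1 if type j appears at least once. P(Xⱼ=1) = 1 − ((8−1)/8)^11 = 6612607849/8589934592.
E[#distinct] = 8·6612607849/8589934592 = 6612607849/1073741824.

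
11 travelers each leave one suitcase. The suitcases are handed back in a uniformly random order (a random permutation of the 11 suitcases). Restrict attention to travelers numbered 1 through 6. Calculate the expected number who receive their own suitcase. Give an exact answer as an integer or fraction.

Let Xᵢ = 1 if person i gets their own suitcase. For each i, P(Xᵢ=1) = 1/11.
By linearity of expectation, E[X₁+…+X_6] = 6·(1/11) = 6/11.

6/11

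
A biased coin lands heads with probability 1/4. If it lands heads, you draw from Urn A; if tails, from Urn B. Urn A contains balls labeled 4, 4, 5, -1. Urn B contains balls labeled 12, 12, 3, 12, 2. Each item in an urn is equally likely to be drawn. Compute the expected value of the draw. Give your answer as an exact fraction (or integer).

69/10

E[X | Urn A] = (4 + 4 + 5 − 1)/4 = 3
E[X | Urn B] = (12 + 12 + 3 + 12 + 2)/5 = 41/5
E[X] = (1/4)·3 + (3/4)·41/5 = 69/10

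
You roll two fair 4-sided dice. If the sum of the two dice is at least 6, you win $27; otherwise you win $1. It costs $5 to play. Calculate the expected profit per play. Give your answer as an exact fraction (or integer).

23/4 dollars

E[payout] = (5/8)·1 + (3/8)·27 = 43/4
Expected profit = 43/4 − 5 = 23/4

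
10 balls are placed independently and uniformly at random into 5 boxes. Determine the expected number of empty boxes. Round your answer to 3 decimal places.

0.537

Let Xⱼ=1 if box j is empty. P(Xⱼ=1) = ((5-1)/5)^10 = 1048576/9765625.
By linearity, E[#empty] = 5·1048576/9765625 = 1048576/1953125.
≈ 0.537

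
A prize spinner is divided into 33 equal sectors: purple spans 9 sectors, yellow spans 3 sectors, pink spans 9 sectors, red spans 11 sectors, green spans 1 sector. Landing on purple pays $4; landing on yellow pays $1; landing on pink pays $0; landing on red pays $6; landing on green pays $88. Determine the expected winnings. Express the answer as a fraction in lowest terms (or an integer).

E[payout] = (9/33)·4 + (3/33)·1 + (9/33)·0 + (11/33)·6 + (1/33)·88 = 193/33

193/33 dollars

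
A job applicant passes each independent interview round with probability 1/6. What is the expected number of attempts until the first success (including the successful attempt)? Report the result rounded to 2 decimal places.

For a geometric distribution, E[trials] = 1/p = 1/(1/6) = 6.
≈ 6.00

6.00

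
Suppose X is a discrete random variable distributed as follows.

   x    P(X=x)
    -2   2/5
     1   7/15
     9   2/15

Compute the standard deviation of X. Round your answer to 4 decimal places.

E[X] = 13/15, E[X²] = 193/15
Var(X) = E[X²] − (E[X])² = 193/15 − 169/225 = 2726/225
SD(X) = √(2726/225) ≈ 3.4807

3.4807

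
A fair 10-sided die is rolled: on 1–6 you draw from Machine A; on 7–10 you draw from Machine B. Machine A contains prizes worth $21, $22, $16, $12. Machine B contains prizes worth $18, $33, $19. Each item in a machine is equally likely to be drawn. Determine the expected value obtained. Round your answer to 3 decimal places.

$19.983

E[X | Machine A] = (21 + 22 + 16 + 12)/4 = 71/4
E[X | Machine B] = (18 + 33 + 19)/3 = 70/3
E[X] = (3/5)·71/4 + (2/5)·70/3 = 1199/60 ≈ 19.983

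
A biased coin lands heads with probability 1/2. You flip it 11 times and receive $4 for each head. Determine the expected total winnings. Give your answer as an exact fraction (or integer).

E[#heads] = 11·1/2 = 11/2 (linearity over flips).
E[winnings] = 4·11/2 = 22.

$22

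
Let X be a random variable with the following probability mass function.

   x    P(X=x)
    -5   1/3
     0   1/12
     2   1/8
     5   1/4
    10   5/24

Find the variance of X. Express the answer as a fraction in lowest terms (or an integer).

4643/144

E[X] = (1/3)·(-5) + (1/12)·0 + (1/8)·2 + (1/4)·5 + (5/24)·10 = 23/12
E[X²] = (1/3)·25 + (1/12)·0 + (1/8)·4 + (1/4)·25 + (5/24)·100 = 431/12
Var(X) = 431/12 − (23/12)² = 4643/144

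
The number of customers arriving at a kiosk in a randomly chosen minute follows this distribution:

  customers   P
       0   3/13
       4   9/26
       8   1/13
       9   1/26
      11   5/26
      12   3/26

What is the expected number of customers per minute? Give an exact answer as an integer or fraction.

76/13

E[X] = (3/13)·0 + (9/26)·4 + (1/13)·8 + (1/26)·9 + (5/26)·11 + (3/26)·12
     = 76/13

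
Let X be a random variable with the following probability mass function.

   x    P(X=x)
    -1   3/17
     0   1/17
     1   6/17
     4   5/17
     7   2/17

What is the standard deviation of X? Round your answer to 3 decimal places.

E[X] = 37/17, E[X²] = 11
Var(X) = E[X²] − (E[X])² = 11 − 1369/289 = 1810/289
SD(X) = √(1810/289) ≈ 2.503

2.503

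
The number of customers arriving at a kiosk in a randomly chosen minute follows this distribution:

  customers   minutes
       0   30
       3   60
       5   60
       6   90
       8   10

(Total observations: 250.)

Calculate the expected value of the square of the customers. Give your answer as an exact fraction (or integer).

592/25

Total = 250, so P(customers=0) = 30/250, etc.
E[X²] = (3/25)·0 + (6/25)·9 + (6/25)·25 + (9/25)·36 + (1/25)·64
     = 592/25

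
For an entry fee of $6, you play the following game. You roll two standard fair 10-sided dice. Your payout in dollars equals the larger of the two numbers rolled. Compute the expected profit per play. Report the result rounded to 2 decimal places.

$1.15

Distribution of the larger of the two numbers rolled: 1 w.p. 1/100, 2 w.p. 3/100, 3 w.p. 1/20, 4 w.p. 7/100, 5 w.p. 9/100, 6 w.p. 11/100, …
E[payout] = (1/100)·1 + (3/100)·2 + (1/20)·3 + (7/100)·4 + (9/100)·5 + (11/100)·6 + (13/100)·7 + (3/20)·8 + (17/100)·9 + (19/100)·10 = 143/20
Expected profit = 143/20 − 6 = 23/20 ≈ $1.15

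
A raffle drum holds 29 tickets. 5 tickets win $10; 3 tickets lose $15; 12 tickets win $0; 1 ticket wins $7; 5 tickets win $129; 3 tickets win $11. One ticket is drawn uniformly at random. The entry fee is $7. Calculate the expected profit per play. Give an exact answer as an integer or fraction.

E[payout] = (5/29)·10 + (3/29)·(-15) + (12/29)·0 + (1/29)·7 + (5/29)·129 + (3/29)·11 = 690/29
Expected profit = 690/29 − 7 = 487/29

487/29 dollars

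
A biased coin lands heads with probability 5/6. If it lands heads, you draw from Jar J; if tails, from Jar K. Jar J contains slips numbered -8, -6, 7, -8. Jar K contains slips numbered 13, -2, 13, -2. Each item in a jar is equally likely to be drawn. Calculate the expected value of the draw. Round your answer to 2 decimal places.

-2.21

E[X | Jar J] = (-8 − 6 + 7 − 8)/4 = -15/4
E[X | Jar K] = (13 − 2 + 13 − 2)/4 = 11/2
E[X] = (5/6)·(-15/4) + (1/6)·11/2 = -53/24 ≈ -2.21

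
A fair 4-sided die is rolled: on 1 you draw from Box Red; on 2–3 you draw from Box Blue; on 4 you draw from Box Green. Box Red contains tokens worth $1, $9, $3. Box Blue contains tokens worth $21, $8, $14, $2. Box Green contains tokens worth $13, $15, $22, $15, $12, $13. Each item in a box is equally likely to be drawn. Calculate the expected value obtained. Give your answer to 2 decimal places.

E[X | Box Red] = (1 + 9 + 3)/3 = 13/3
E[X | Box Blue] = (21 + 8 + 14 + 2)/4 = 45/4
E[X | Box Green] = (13 + 15 + 22 + 15 + 12 + 13)/6 = 15
E[X] = (1/4)·13/3 + (1/2)·45/4 + (1/4)·15 = 251/24 ≈ 10.46

$10.46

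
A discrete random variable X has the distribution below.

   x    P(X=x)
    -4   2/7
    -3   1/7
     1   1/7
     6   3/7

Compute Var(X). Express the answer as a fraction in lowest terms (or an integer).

986/49

E[X] = (2/7)·(-4) + (1/7)·(-3) + (1/7)·1 + (3/7)·6 = 8/7
E[X²] = (2/7)·16 + (1/7)·9 + (1/7)·1 + (3/7)·36 = 150/7
Var(X) = 150/7 − (8/7)² = 986/49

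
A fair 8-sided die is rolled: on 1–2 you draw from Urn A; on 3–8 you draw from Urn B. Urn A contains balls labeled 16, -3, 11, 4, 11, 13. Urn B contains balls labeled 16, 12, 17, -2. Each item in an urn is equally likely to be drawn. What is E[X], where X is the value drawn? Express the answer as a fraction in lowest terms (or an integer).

491/48

E[X | Urn A] = (16 − 3 + 11 + 4 + 11 + 13)/6 = 26/3
E[X | Urn B] = (16 + 12 + 17 − 2)/4 = 43/4
E[X] = (1/4)·26/3 + (3/4)·43/4 = 491/48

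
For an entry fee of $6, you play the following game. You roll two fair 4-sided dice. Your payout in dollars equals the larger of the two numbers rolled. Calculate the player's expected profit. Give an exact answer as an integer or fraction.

-23/8 dollars

Distribution of the larger of the two numbers rolled: 1 w.p. 1/16, 2 w.p. 3/16, 3 w.p. 5/16, 4 w.p. 7/16
E[payout] = (1/16)·1 + (3/16)·2 + (5/16)·3 + (7/16)·4 = 25/8
Expected profit = 25/8 − 6 = -23/8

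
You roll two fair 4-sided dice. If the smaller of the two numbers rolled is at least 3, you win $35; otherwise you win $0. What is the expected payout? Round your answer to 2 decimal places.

E[payout] = (3/4)·0 + (1/4)·35 = 35/4
≈ $8.75

$8.75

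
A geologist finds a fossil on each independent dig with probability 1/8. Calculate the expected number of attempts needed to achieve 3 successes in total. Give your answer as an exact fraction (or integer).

24

By linearity (sum of 3 independent geometric waits), E[trials] = 3/p = 3/(1/8) = 24.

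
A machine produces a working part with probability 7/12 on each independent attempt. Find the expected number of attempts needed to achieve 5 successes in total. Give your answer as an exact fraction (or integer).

60/7

By linearity (sum of 5 independent geometric waits), E[trials] = 5/p = 5/(7/12) = 60/7.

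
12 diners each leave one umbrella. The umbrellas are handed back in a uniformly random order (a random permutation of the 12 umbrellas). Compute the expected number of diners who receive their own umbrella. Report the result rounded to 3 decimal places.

Let Xᵢ = 1 if person i gets their own umbrella. For each i, P(Xᵢ=1) = 1/12.
By linearity of expectation, E[X₁+…+X_12] = 12·(1/12) = 1.
≈ 1.000

1.000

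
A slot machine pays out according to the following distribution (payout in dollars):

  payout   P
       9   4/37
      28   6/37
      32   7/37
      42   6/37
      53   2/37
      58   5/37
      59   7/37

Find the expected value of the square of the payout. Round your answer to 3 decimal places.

1880.676

E[X²] = (4/37)·81 + (6/37)·784 + (7/37)·1024 + (6/37)·1764 + (2/37)·2809 + (5/37)·3364 + (7/37)·3481
     = 69585/37 ≈ 1880.676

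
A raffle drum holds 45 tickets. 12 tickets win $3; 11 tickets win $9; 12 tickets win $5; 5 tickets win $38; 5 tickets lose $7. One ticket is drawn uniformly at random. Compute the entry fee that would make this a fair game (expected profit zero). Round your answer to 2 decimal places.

$7.78

E[payout] = (12/45)·3 + (11/45)·9 + (12/45)·5 + (5/45)·38 + (5/45)·(-7) = 70/9
Fair fee = E[payout] = 70/9 ≈ $7.78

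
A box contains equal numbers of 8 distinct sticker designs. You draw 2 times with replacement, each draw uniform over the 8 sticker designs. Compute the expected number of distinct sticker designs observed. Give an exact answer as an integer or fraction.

Let Xⱼ=1 if type j appears at least once. P(Xⱼ=1) = 1 − ((8−1)/8)^2 = 15/64.
E[#distinct] = 8·15/64 = 15/8.

15/8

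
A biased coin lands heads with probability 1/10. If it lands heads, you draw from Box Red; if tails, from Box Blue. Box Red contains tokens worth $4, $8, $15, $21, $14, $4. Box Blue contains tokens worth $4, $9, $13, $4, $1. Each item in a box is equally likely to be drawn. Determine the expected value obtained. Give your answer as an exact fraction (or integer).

E[X | Box Red] = (4 + 8 + 15 + 21 + 14 + 4)/6 = 11
E[X | Box Blue] = (4 + 9 + 13 + 4 + 1)/5 = 31/5
E[X] = (1/10)·11 + (9/10)·31/5 = 167/25

167/25 dollars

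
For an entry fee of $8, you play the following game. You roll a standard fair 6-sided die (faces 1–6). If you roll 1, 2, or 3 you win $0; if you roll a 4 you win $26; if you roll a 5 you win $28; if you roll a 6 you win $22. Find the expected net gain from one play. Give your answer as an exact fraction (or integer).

E[payout] = (1/2)·0 + (1/6)·22 + (1/6)·26 + (1/6)·28 = 38/3
Expected profit = 38/3 − 8 = 14/3

14/3 dollars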